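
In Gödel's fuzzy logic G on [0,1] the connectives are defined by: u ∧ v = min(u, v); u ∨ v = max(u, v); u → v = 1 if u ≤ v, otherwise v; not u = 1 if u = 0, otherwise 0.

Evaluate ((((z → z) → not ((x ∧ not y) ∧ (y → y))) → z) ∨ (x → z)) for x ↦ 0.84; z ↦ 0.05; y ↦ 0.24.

0.05

(z → z): 0.05 ≤ 0.05, so result = 1
not y: Gödel ¬ of 0.24 = 0 (operand ≠ 0)
(x ∧ not y) = min(0.84, 0) = 0
(y → y): 0.24 ≤ 0.24, so result = 1
((x ∧ not y) ∧ (y → y)) = min(0, 1) = 0
not ((x ∧ not y) ∧ (y → y)): Gödel ¬ of 0 = 1 (operand is 0)
((z → z) → not ((x ∧ not y) ∧ (y → y))): 1 ≤ 1, so result = 1
(((z → z) → not ((x ∧ not y) ∧ (y → y))) → z): 1 > 0.05, so result = 0.05
(x → z): 0.84 > 0.05, so result = 0.05
((((z → z) → not ((x ∧ not y) ∧ (y → y))) → z) ∨ (x → z)) = max(0.05, 0.05) = 0.05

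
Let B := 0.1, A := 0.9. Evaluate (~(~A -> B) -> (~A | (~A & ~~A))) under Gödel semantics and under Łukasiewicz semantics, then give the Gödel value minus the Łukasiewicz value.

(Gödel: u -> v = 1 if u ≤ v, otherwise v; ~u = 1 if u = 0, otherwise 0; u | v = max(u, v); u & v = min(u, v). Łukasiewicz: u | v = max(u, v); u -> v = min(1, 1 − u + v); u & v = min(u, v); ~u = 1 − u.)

Gödel evaluation:
  ~A: Gödel ¬ of 0.9 = 0 (operand ≠ 0)
  (~A -> B): 0 ≤ 0.1, so result = 1
  ~(~A -> B): Gödel ¬ of 1 = 0 (operand ≠ 0)
  ~A: Gödel ¬ of 0.9 = 0 (operand ≠ 0)
  ~A: Gödel ¬ of 0.9 = 0 (operand ≠ 0)
  ~A: Gödel ¬ of 0.9 = 0 (operand ≠ 0)
  ~~A: Gödel ¬ of 0 = 1 (operand is 0)
  (~A & ~~A) = min(0, 1) = 0
  (~A | (~A & ~~A)) = max(0, 0) = 0
  (~(~A -> B) -> (~A | (~A & ~~A))): 0 ≤ 0, so result = 1
  Gödel value = 1
Łukasiewicz evaluation:
  ~A: Łukasiewicz ¬ gives 1 − 0.9 = 0.1
  (~A -> B): min(1, 1 − 0.1 + 0.1) = 1
  ~(~A -> B): Łukasiewicz ¬ gives 1 − 1 = 0
  ~A: Łukasiewicz ¬ gives 1 − 0.9 = 0.1
  ~A: Łukasiewicz ¬ gives 1 − 0.9 = 0.1
  ~A: Łukasiewicz ¬ gives 1 − 0.9 = 0.1
  ~~A: Łukasiewicz ¬ gives 1 − 0.1 = 0.9
  (~A & ~~A) = min(0.1, 0.9) = 0.1
  (~A | (~A & ~~A)) = max(0.1, 0.1) = 0.1
  (~(~A -> B) -> (~A | (~A & ~~A))): min(1, 1 − 0 + 0.1) = 1
  Łukasiewicz value = 1
Difference: 1 − 1 = 0.00

0.00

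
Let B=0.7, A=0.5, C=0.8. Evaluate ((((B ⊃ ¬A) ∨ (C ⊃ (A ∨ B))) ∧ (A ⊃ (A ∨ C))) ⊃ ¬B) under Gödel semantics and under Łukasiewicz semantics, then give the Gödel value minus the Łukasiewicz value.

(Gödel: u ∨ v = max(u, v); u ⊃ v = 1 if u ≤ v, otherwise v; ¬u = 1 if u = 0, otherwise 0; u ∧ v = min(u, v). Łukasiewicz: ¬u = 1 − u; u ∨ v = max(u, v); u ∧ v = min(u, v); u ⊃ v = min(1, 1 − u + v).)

-0.40

Gödel evaluation:
  ¬A: Gödel ¬ of 0.5 = 0 (operand ≠ 0)
  (B ⊃ ¬A): 0.7 > 0, so result = 0
  (A ∨ B) = max(0.5, 0.7) = 0.7
  (C ⊃ (A ∨ B)): 0.8 > 0.7, so result = 0.7
  ((B ⊃ ¬A) ∨ (C ⊃ (A ∨ B))) = max(0, 0.7) = 0.7
  (A ∨ C) = max(0.5, 0.8) = 0.8
  (A ⊃ (A ∨ C)): 0.5 ≤ 0.8, so result = 1
  (((B ⊃ ¬A) ∨ (C ⊃ (A ∨ B))) ∧ (A ⊃ (A ∨ C))) = min(0.7, 1) = 0.7
  ¬B: Gödel ¬ of 0.7 = 0 (operand ≠ 0)
  ((((B ⊃ ¬A) ∨ (C ⊃ (A ∨ B))) ∧ (A ⊃ (A ∨ C))) ⊃ ¬B): 0.7 > 0, so result = 0
  Gödel value = 0
Łukasiewicz evaluation:
  ¬A: Łukasiewicz ¬ gives 1 − 0.5 = 0.5
  (B ⊃ ¬A): min(1, 1 − 0.7 + 0.5) = 0.8
  (A ∨ B) = max(0.5, 0.7) = 0.7
  (C ⊃ (A ∨ B)): min(1, 1 − 0.8 + 0.7) = 0.9
  ((B ⊃ ¬A) ∨ (C ⊃ (A ∨ B))) = max(0.8, 0.9) = 0.9
  (A ∨ C) = max(0.5, 0.8) = 0.8
  (A ⊃ (A ∨ C)): min(1, 1 − 0.5 + 0.8) = 1
  (((B ⊃ ¬A) ∨ (C ⊃ (A ∨ B))) ∧ (A ⊃ (A ∨ C))) = min(0.9, 1) = 0.9
  ¬B: Łukasiewicz ¬ gives 1 − 0.7 = 0.3
  ((((B ⊃ ¬A) ∨ (C ⊃ (A ∨ B))) ∧ (A ⊃ (A ∨ C))) ⊃ ¬B): min(1, 1 − 0.9 + 0.3) = 0.4
  Łukasiewicz value = 0.4
Difference: 0 − 0.4 = -0.40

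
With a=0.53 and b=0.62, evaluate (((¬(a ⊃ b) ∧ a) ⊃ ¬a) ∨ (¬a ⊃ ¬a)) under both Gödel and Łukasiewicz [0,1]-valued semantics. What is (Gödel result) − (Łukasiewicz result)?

0.00

Gödel evaluation:
  (a ⊃ b): 0.53 ≤ 0.62, so result = 1
  ¬(a ⊃ b): Gödel ¬ of 1 = 0 (operand ≠ 0)
  (¬(a ⊃ b) ∧ a) = min(0, 0.53) = 0
  ¬a: Gödel ¬ of 0.53 = 0 (operand ≠ 0)
  ((¬(a ⊃ b) ∧ a) ⊃ ¬a): 0 ≤ 0, so result = 1
  ¬a: Gödel ¬ of 0.53 = 0 (operand ≠ 0)
  ¬a: Gödel ¬ of 0.53 = 0 (operand ≠ 0)
  (¬a ⊃ ¬a): 0 ≤ 0, so result = 1
  (((¬(a ⊃ b) ∧ a) ⊃ ¬a) ∨ (¬a ⊃ ¬a)) = max(1, 1) = 1
  Gödel value = 1
Łukasiewicz evaluation:
  (a ⊃ b): min(1, 1 − 0.53 + 0.62) = 1
  ¬(a ⊃ b): Łukasiewicz ¬ gives 1 − 1 = 0
  (¬(a ⊃ b) ∧ a) = min(0, 0.53) = 0
  ¬a: Łukasiewicz ¬ gives 1 − 0.53 = 0.47
  ((¬(a ⊃ b) ∧ a) ⊃ ¬a): min(1, 1 − 0 + 0.47) = 1
  ¬a: Łukasiewicz ¬ gives 1 − 0.53 = 0.47
  ¬a: Łukasiewicz ¬ gives 1 − 0.53 = 0.47
  (¬a ⊃ ¬a): min(1, 1 − 0.47 + 0.47) = 1
  (((¬(a ⊃ b) ∧ a) ⊃ ¬a) ∨ (¬a ⊃ ¬a)) = max(1, 1) = 1
  Łukasiewicz value = 1
Difference: 1 − 1 = 0.00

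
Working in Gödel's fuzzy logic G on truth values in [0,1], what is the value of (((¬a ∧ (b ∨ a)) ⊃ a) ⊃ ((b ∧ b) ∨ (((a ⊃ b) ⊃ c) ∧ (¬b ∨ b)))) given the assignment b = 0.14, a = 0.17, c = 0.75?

¬a: Gödel ¬ of 0.17 = 0 (operand ≠ 0)
(b ∨ a) = max(0.14, 0.17) = 0.17
(¬a ∧ (b ∨ a)) = min(0, 0.17) = 0
((¬a ∧ (b ∨ a)) ⊃ a): 0 ≤ 0.17, so result = 1
(b ∧ b) = min(0.14, 0.14) = 0.14
(a ⊃ b): 0.17 > 0.14, so result = 0.14
((a ⊃ b) ⊃ c): 0.14 ≤ 0.75, so result = 1
¬b: Gödel ¬ of 0.14 = 0 (operand ≠ 0)
(¬b ∨ b) = max(0, 0.14) = 0.14
(((a ⊃ b) ⊃ c) ∧ (¬b ∨ b)) = min(1, 0.14) = 0.14
((b ∧ b) ∨ (((a ⊃ b) ⊃ c) ∧ (¬b ∨ b))) = max(0.14, 0.14) = 0.14
(((¬a ∧ (b ∨ a)) ⊃ a) ⊃ ((b ∧ b) ∨ (((a ⊃ b) ⊃ c) ∧ (¬b ∨ b)))): 1 > 0.14, so result = 0.14

0.14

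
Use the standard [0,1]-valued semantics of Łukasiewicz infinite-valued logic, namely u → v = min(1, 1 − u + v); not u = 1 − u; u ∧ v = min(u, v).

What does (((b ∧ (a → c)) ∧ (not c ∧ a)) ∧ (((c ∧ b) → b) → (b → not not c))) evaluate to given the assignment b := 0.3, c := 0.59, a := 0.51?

(a → c): min(1, 1 − 0.51 + 0.59) = 1
(b ∧ (a → c)) = min(0.3, 1) = 0.3
not c: Łukasiewicz ¬ gives 1 − 0.59 = 0.41
(not c ∧ a) = min(0.41, 0.51) = 0.41
((b ∧ (a → c)) ∧ (not c ∧ a)) = min(0.3, 0.41) = 0.3
(c ∧ b) = min(0.59, 0.3) = 0.3
((c ∧ b) → b): min(1, 1 − 0.3 + 0.3) = 1
not c: Łukasiewicz ¬ gives 1 − 0.59 = 0.41
not not c: Łukasiewicz ¬ gives 1 − 0.41 = 0.59
(b → not not c): min(1, 1 − 0.3 + 0.59) = 1
(((c ∧ b) → b) → (b → not not c)): min(1, 1 − 1 + 1) = 1
(((b ∧ (a → c)) ∧ (not c ∧ a)) ∧ (((c ∧ b) → b) → (b → not not c))) = min(0.3, 1) = 0.3

0.30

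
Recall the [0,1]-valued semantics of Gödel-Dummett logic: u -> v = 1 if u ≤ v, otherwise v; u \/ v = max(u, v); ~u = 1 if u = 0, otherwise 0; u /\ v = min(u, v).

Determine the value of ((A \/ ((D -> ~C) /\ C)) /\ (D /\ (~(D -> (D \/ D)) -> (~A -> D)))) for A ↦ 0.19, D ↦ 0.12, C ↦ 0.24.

0.12

~C: Gödel ¬ of 0.24 = 0 (operand ≠ 0)
(D -> ~C): 0.12 > 0, so result = 0
((D -> ~C) /\ C) = min(0, 0.24) = 0
(A \/ ((D -> ~C) /\ C)) = max(0.19, 0) = 0.19
(D \/ D) = max(0.12, 0.12) = 0.12
(D -> (D \/ D)): 0.12 ≤ 0.12, so result = 1
~(D -> (D \/ D)): Gödel ¬ of 1 = 0 (operand ≠ 0)
~A: Gödel ¬ of 0.19 = 0 (operand ≠ 0)
(~A -> D): 0 ≤ 0.12, so result = 1
(~(D -> (D \/ D)) -> (~A -> D)): 0 ≤ 1, so result = 1
(D /\ (~(D -> (D \/ D)) -> (~A -> D))) = min(0.12, 1) = 0.12
((A \/ ((D -> ~C) /\ C)) /\ (D /\ (~(D -> (D \/ D)) -> (~A -> D)))) = min(0.19, 0.12) = 0.12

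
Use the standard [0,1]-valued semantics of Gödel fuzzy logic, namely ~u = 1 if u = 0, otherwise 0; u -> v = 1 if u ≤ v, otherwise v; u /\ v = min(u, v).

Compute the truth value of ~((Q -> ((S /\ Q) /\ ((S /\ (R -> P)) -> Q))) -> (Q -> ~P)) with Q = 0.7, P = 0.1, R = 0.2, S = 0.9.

1.00

(S /\ Q) = min(0.9, 0.7) = 0.7
(R -> P): 0.2 > 0.1, so result = 0.1
(S /\ (R -> P)) = min(0.9, 0.1) = 0.1
((S /\ (R -> P)) -> Q): 0.1 ≤ 0.7, so result = 1
((S /\ Q) /\ ((S /\ (R -> P)) -> Q)) = min(0.7, 1) = 0.7
(Q -> ((S /\ Q) /\ ((S /\ (R -> P)) -> Q))): 0.7 ≤ 0.7, so result = 1
~P: Gödel ¬ of 0.1 = 0 (operand ≠ 0)
(Q -> ~P): 0.7 > 0, so result = 0
((Q -> ((S /\ Q) /\ ((S /\ (R -> P)) -> Q))) -> (Q -> ~P)): 1 > 0, so result = 0
~((Q -> ((S /\ Q) /\ ((S /\ (R -> P)) -> Q))) -> (Q -> ~P)): Gödel ¬ of 0 = 1 (operand is 0)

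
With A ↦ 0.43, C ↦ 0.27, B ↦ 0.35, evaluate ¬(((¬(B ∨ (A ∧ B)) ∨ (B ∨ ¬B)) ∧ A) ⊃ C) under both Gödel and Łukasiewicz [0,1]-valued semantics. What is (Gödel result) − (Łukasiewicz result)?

-0.16

Gödel evaluation:
  (A ∧ B) = min(0.43, 0.35) = 0.35
  (B ∨ (A ∧ B)) = max(0.35, 0.35) = 0.35
  ¬(B ∨ (A ∧ B)): Gödel ¬ of 0.35 = 0 (operand ≠ 0)
  ¬B: Gödel ¬ of 0.35 = 0 (operand ≠ 0)
  (B ∨ ¬B) = max(0.35, 0) = 0.35
  (¬(B ∨ (A ∧ B)) ∨ (B ∨ ¬B)) = max(0, 0.35) = 0.35
  ((¬(B ∨ (A ∧ B)) ∨ (B ∨ ¬B)) ∧ A) = min(0.35, 0.43) = 0.35
  (((¬(B ∨ (A ∧ B)) ∨ (B ∨ ¬B)) ∧ A) ⊃ C): 0.35 > 0.27, so result = 0.27
  ¬(((¬(B ∨ (A ∧ B)) ∨ (B ∨ ¬B)) ∧ A) ⊃ C): Gödel ¬ of 0.27 = 0 (operand ≠ 0)
  Gödel value = 0
Łukasiewicz evaluation:
  (A ∧ B) = min(0.43, 0.35) = 0.35
  (B ∨ (A ∧ B)) = max(0.35, 0.35) = 0.35
  ¬(B ∨ (A ∧ B)): Łukasiewicz ¬ gives 1 − 0.35 = 0.65
  ¬B: Łukasiewicz ¬ gives 1 − 0.35 = 0.65
  (B ∨ ¬B) = max(0.35, 0.65) = 0.65
  (¬(B ∨ (A ∧ B)) ∨ (B ∨ ¬B)) = max(0.65, 0.65) = 0.65
  ((¬(B ∨ (A ∧ B)) ∨ (B ∨ ¬B)) ∧ A) = min(0.65, 0.43) = 0.43
  (((¬(B ∨ (A ∧ B)) ∨ (B ∨ ¬B)) ∧ A) ⊃ C): min(1, 1 − 0.43 + 0.27) = 0.84
  ¬(((¬(B ∨ (A ∧ B)) ∨ (B ∨ ¬B)) ∧ A) ⊃ C): Łukasiewicz ¬ gives 1 − 0.84 = 0.16
  Łukasiewicz value = 0.16
Difference: 0 − 0.16 = -0.16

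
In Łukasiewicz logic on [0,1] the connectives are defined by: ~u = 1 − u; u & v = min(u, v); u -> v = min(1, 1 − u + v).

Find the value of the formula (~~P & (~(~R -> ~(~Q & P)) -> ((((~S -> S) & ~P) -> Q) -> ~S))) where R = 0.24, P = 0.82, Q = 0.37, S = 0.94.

0.67

~P: Łukasiewicz ¬ gives 1 − 0.82 = 0.18
~~P: Łukasiewicz ¬ gives 1 − 0.18 = 0.82
~R: Łukasiewicz ¬ gives 1 − 0.24 = 0.76
~Q: Łukasiewicz ¬ gives 1 − 0.37 = 0.63
(~Q & P) = min(0.63, 0.82) = 0.63
~(~Q & P): Łukasiewicz ¬ gives 1 − 0.63 = 0.37
(~R -> ~(~Q & P)): min(1, 1 − 0.76 + 0.37) = 0.61
~(~R -> ~(~Q & P)): Łukasiewicz ¬ gives 1 − 0.61 = 0.39
~S: Łukasiewicz ¬ gives 1 − 0.94 = 0.06
(~S -> S): min(1, 1 − 0.06 + 0.94) = 1
~P: Łukasiewicz ¬ gives 1 − 0.82 = 0.18
((~S -> S) & ~P) = min(1, 0.18) = 0.18
(((~S -> S) & ~P) -> Q): min(1, 1 − 0.18 + 0.37) = 1
~S: Łukasiewicz ¬ gives 1 − 0.94 = 0.06
((((~S -> S) & ~P) -> Q) -> ~S): min(1, 1 − 1 + 0.06) = 0.06
(~(~R -> ~(~Q & P)) -> ((((~S -> S) & ~P) -> Q) -> ~S)): min(1, 1 − 0.39 + 0.06) = 0.67
(~~P & (~(~R -> ~(~Q & P)) -> ((((~S -> S) & ~P) -> Q) -> ~S))) = min(0.82, 0.67) = 0.67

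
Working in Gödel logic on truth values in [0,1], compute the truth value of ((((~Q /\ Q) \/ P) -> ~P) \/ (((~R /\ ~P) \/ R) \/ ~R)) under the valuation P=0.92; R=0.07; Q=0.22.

0.07

~Q: Gödel ¬ of 0.22 = 0 (operand ≠ 0)
(~Q /\ Q) = min(0, 0.22) = 0
((~Q /\ Q) \/ P) = max(0, 0.92) = 0.92
~P: Gödel ¬ of 0.92 = 0 (operand ≠ 0)
(((~Q /\ Q) \/ P) -> ~P): 0.92 > 0, so result = 0
~R: Gödel ¬ of 0.07 = 0 (operand ≠ 0)
~P: Gödel ¬ of 0.92 = 0 (operand ≠ 0)
(~R /\ ~P) = min(0, 0) = 0
((~R /\ ~P) \/ R) = max(0, 0.07) = 0.07
~R: Gödel ¬ of 0.07 = 0 (operand ≠ 0)
(((~R /\ ~P) \/ R) \/ ~R) = max(0.07, 0) = 0.07
((((~Q /\ Q) \/ P) -> ~P) \/ (((~R /\ ~P) \/ R) \/ ~R)) = max(0, 0.07) = 0.07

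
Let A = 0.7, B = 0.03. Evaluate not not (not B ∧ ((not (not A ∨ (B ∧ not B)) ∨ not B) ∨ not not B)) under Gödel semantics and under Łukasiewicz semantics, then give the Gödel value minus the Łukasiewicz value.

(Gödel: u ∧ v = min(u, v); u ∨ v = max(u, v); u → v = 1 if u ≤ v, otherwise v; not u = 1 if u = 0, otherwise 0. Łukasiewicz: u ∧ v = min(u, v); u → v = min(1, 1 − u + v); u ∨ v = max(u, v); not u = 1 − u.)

Gödel evaluation:
  not B: Gödel ¬ of 0.03 = 0 (operand ≠ 0)
  not A: Gödel ¬ of 0.7 = 0 (operand ≠ 0)
  not B: Gödel ¬ of 0.03 = 0 (operand ≠ 0)
  (B ∧ not B) = min(0.03, 0) = 0
  (not A ∨ (B ∧ not B)) = max(0, 0) = 0
  not (not A ∨ (B ∧ not B)): Gödel ¬ of 0 = 1 (operand is 0)
  not B: Gödel ¬ of 0.03 = 0 (operand ≠ 0)
  (not (not A ∨ (B ∧ not B)) ∨ not B) = max(1, 0) = 1
  not B: Gödel ¬ of 0.03 = 0 (operand ≠ 0)
  not not B: Gödel ¬ of 0 = 1 (operand is 0)
  ((not (not A ∨ (B ∧ not B)) ∨ not B) ∨ not not B) = max(1, 1) = 1
  (not B ∧ ((not (not A ∨ (B ∧ not B)) ∨ not B) ∨ not not B)) = min(0, 1) = 0
  not (not B ∧ ((not (not A ∨ (B ∧ not B)) ∨ not B) ∨ not not B)): Gödel ¬ of 0 = 1 (operand is 0)
  not not (not B ∧ ((not (not A ∨ (B ∧ not B)) ∨ not B) ∨ not not B)): Gödel ¬ of 1 = 0 (operand ≠ 0)
  Gödel value = 0
Łukasiewicz evaluation:
  not B: Łukasiewicz ¬ gives 1 − 0.03 = 0.97
  not A: Łukasiewicz ¬ gives 1 − 0.7 = 0.3
  not B: Łukasiewicz ¬ gives 1 − 0.03 = 0.97
  (B ∧ not B) = min(0.03, 0.97) = 0.03
  (not A ∨ (B ∧ not B)) = max(0.3, 0.03) = 0.3
  not (not A ∨ (B ∧ not B)): Łukasiewicz ¬ gives 1 − 0.3 = 0.7
  not B: Łukasiewicz ¬ gives 1 − 0.03 = 0.97
  (not (not A ∨ (B ∧ not B)) ∨ not B) = max(0.7, 0.97) = 0.97
  not B: Łukasiewicz ¬ gives 1 − 0.03 = 0.97
  not not B: Łukasiewicz ¬ gives 1 − 0.97 = 0.03
  ((not (not A ∨ (B ∧ not B)) ∨ not B) ∨ not not B) = max(0.97, 0.03) = 0.97
  (not B ∧ ((not (not A ∨ (B ∧ not B)) ∨ not B) ∨ not not B)) = min(0.97, 0.97) = 0.97
  not (not B ∧ ((not (not A ∨ (B ∧ not B)) ∨ not B) ∨ not not B)): Łukasiewicz ¬ gives 1 − 0.97 = 0.03
  not not (not B ∧ ((not (not A ∨ (B ∧ not B)) ∨ not B) ∨ not not B)): Łukasiewicz ¬ gives 1 − 0.03 = 0.97
  Łukasiewicz value = 0.97
Difference: 0 − 0.97 = -0.97

-0.97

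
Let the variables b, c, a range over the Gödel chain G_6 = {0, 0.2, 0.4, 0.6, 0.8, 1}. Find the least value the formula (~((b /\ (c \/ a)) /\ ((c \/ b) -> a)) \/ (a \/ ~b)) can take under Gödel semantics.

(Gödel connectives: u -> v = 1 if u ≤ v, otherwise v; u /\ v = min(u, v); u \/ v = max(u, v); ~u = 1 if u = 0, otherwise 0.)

0.20

The minimum is attained at b = 0.2, c = 0, a = 0.2:
  (c \/ a) = max(0, 0.2) = 0.2
  (b /\ (c \/ a)) = min(0.2, 0.2) = 0.2
  (c \/ b) = max(0, 0.2) = 0.2
  ((c \/ b) -> a): 0.2 ≤ 0.2, so result = 1
  ((b /\ (c \/ a)) /\ ((c \/ b) -> a)) = min(0.2, 1) = 0.2
  ~((b /\ (c \/ a)) /\ ((c \/ b) -> a)): Gödel ¬ of 0.2 = 0 (operand ≠ 0)
  ~b: Gödel ¬ of 0.2 = 0 (operand ≠ 0)
  (a \/ ~b) = max(0.2, 0) = 0.2
  (~((b /\ (c \/ a)) /\ ((c \/ b) -> a)) \/ (a \/ ~b)) = max(0, 0.2) = 0.2
Checking all 216 assignments confirms none give a value below 0.20.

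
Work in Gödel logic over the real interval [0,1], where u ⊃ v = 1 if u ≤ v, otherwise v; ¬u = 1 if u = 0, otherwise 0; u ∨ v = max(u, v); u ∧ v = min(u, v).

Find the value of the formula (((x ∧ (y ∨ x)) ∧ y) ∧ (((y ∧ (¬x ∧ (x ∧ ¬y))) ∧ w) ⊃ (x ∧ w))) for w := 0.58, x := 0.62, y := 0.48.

(y ∨ x) = max(0.48, 0.62) = 0.62
(x ∧ (y ∨ x)) = min(0.62, 0.62) = 0.62
((x ∧ (y ∨ x)) ∧ y) = min(0.62, 0.48) = 0.48
¬x: Gödel ¬ of 0.62 = 0 (operand ≠ 0)
¬y: Gödel ¬ of 0.48 = 0 (operand ≠ 0)
(x ∧ ¬y) = min(0.62, 0) = 0
(¬x ∧ (x ∧ ¬y)) = min(0, 0) = 0
(y ∧ (¬x ∧ (x ∧ ¬y))) = min(0.48, 0) = 0
((y ∧ (¬x ∧ (x ∧ ¬y))) ∧ w) = min(0, 0.58) = 0
(x ∧ w) = min(0.62, 0.58) = 0.58
(((y ∧ (¬x ∧ (x ∧ ¬y))) ∧ w) ⊃ (x ∧ w)): 0 ≤ 0.58, so result = 1
(((x ∧ (y ∨ x)) ∧ y) ∧ (((y ∧ (¬x ∧ (x ∧ ¬y))) ∧ w) ⊃ (x ∧ w))) = min(0.48, 1) = 0.48

0.48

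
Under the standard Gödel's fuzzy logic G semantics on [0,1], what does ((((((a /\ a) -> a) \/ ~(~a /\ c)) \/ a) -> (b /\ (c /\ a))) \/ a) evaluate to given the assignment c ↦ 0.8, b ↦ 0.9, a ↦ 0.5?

(a /\ a) = min(0.5, 0.5) = 0.5
((a /\ a) -> a): 0.5 ≤ 0.5, so result = 1
~a: Gödel ¬ of 0.5 = 0 (operand ≠ 0)
(~a /\ c) = min(0, 0.8) = 0
~(~a /\ c): Gödel ¬ of 0 = 1 (operand is 0)
(((a /\ a) -> a) \/ ~(~a /\ c)) = max(1, 1) = 1
((((a /\ a) -> a) \/ ~(~a /\ c)) \/ a) = max(1, 0.5) = 1
(c /\ a) = min(0.8, 0.5) = 0.5
(b /\ (c /\ a)) = min(0.9, 0.5) = 0.5
(((((a /\ a) -> a) \/ ~(~a /\ c)) \/ a) -> (b /\ (c /\ a))): 1 > 0.5, so result = 0.5
((((((a /\ a) -> a) \/ ~(~a /\ c)) \/ a) -> (b /\ (c /\ a))) \/ a) = max(0.5, 0.5) = 0.5

0.50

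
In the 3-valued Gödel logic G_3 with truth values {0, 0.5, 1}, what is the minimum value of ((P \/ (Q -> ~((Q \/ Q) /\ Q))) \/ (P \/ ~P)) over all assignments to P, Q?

0.50

The minimum is attained at P = 0.5, Q = 0.5:
  (Q \/ Q) = max(0.5, 0.5) = 0.5
  ((Q \/ Q) /\ Q) = min(0.5, 0.5) = 0.5
  ~((Q \/ Q) /\ Q): Gödel ¬ of 0.5 = 0 (operand ≠ 0)
  (Q -> ~((Q \/ Q) /\ Q)): 0.5 > 0, so result = 0
  (P \/ (Q -> ~((Q \/ Q) /\ Q))) = max(0.5, 0) = 0.5
  ~P: Gödel ¬ of 0.5 = 0 (operand ≠ 0)
  (P \/ ~P) = max(0.5, 0) = 0.5
  ((P \/ (Q -> ~((Q \/ Q) /\ Q))) \/ (P \/ ~P)) = max(0.5, 0.5) = 0.5
Checking all 9 assignments confirms none give a value below 0.50.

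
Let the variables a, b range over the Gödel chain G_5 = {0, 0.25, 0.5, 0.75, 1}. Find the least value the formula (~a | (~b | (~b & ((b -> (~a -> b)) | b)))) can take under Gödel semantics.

0.00

The minimum is attained at a = 0.25, b = 0.25:
  ~a: Gödel ¬ of 0.25 = 0 (operand ≠ 0)
  ~b: Gödel ¬ of 0.25 = 0 (operand ≠ 0)
  ~b: Gödel ¬ of 0.25 = 0 (operand ≠ 0)
  ~a: Gödel ¬ of 0.25 = 0 (operand ≠ 0)
  (~a -> b): 0 ≤ 0.25, so result = 1
  (b -> (~a -> b)): 0.25 ≤ 1, so result = 1
  ((b -> (~a -> b)) | b) = max(1, 0.25) = 1
  (~b & ((b -> (~a -> b)) | b)) = min(0, 1) = 0
  (~b | (~b & ((b -> (~a -> b)) | b))) = max(0, 0) = 0
  (~a | (~b | (~b & ((b -> (~a -> b)) | b)))) = max(0, 0) = 0
Checking all 25 assignments confirms none give a value below 0.00.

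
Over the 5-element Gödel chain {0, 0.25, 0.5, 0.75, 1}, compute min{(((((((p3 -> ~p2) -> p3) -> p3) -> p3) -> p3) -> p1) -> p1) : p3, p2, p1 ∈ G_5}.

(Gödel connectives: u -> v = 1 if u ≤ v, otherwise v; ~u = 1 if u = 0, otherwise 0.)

0.25

The minimum is attained at p3 = 0.25, p2 = 0.25, p1 = 0.25:
  ~p2: Gödel ¬ of 0.25 = 0 (operand ≠ 0)
  (p3 -> ~p2): 0.25 > 0, so result = 0
  ((p3 -> ~p2) -> p3): 0 ≤ 0.25, so result = 1
  (((p3 -> ~p2) -> p3) -> p3): 1 > 0.25, so result = 0.25
  ((((p3 -> ~p2) -> p3) -> p3) -> p3): 0.25 ≤ 0.25, so result = 1
  (((((p3 -> ~p2) -> p3) -> p3) -> p3) -> p3): 1 > 0.25, so result = 0.25
  ((((((p3 -> ~p2) -> p3) -> p3) -> p3) -> p3) -> p1): 0.25 ≤ 0.25, so result = 1
  (((((((p3 -> ~p2) -> p3) -> p3) -> p3) -> p3) -> p1) -> p1): 1 > 0.25, so result = 0.25
Checking all 125 assignments confirms none give a value below 0.25.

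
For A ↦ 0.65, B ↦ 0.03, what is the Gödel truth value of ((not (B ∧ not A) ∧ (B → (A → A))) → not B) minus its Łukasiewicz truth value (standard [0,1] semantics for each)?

Gödel evaluation:
  not A: Gödel ¬ of 0.65 = 0 (operand ≠ 0)
  (B ∧ not A) = min(0.03, 0) = 0
  not (B ∧ not A): Gödel ¬ of 0 = 1 (operand is 0)
  (A → A): 0.65 ≤ 0.65, so result = 1
  (B → (A → A)): 0.03 ≤ 1, so result = 1
  (not (B ∧ not A) ∧ (B → (A → A))) = min(1, 1) = 1
  not B: Gödel ¬ of 0.03 = 0 (operand ≠ 0)
  ((not (B ∧ not A) ∧ (B → (A → A))) → not B): 1 > 0, so result = 0
  Gödel value = 0
Łukasiewicz evaluation:
  not A: Łukasiewicz ¬ gives 1 − 0.65 = 0.35
  (B ∧ not A) = min(0.03, 0.35) = 0.03
  not (B ∧ not A): Łukasiewicz ¬ gives 1 − 0.03 = 0.97
  (A → A): min(1, 1 − 0.65 + 0.65) = 1
  (B → (A → A)): min(1, 1 − 0.03 + 1) = 1
  (not (B ∧ not A) ∧ (B → (A → A))) = min(0.97, 1) = 0.97
  not B: Łukasiewicz ¬ gives 1 − 0.03 = 0.97
  ((not (B ∧ not A) ∧ (B → (A → A))) → not B): min(1, 1 − 0.97 + 0.97) = 1
  Łukasiewicz value = 1
Difference: 0 − 1 = -1.00

-1.00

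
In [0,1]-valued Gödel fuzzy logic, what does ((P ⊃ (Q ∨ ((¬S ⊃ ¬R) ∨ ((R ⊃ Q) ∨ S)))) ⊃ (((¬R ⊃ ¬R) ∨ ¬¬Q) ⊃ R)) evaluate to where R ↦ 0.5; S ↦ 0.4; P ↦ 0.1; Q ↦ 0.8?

¬S: Gödel ¬ of 0.4 = 0 (operand ≠ 0)
¬R: Gödel ¬ of 0.5 = 0 (operand ≠ 0)
(¬S ⊃ ¬R): 0 ≤ 0, so result = 1
(R ⊃ Q): 0.5 ≤ 0.8, so result = 1
((R ⊃ Q) ∨ S) = max(1, 0.4) = 1
((¬S ⊃ ¬R) ∨ ((R ⊃ Q) ∨ S)) = max(1, 1) = 1
(Q ∨ ((¬S ⊃ ¬R) ∨ ((R ⊃ Q) ∨ S))) = max(0.8, 1) = 1
(P ⊃ (Q ∨ ((¬S ⊃ ¬R) ∨ ((R ⊃ Q) ∨ S)))): 0.1 ≤ 1, so result = 1
¬R: Gödel ¬ of 0.5 = 0 (operand ≠ 0)
¬R: Gödel ¬ of 0.5 = 0 (operand ≠ 0)
(¬R ⊃ ¬R): 0 ≤ 0, so result = 1
¬Q: Gödel ¬ of 0.8 = 0 (operand ≠ 0)
¬¬Q: Gödel ¬ of 0 = 1 (operand is 0)
((¬R ⊃ ¬R) ∨ ¬¬Q) = max(1, 1) = 1
(((¬R ⊃ ¬R) ∨ ¬¬Q) ⊃ R): 1 > 0.5, so result = 0.5
((P ⊃ (Q ∨ ((¬S ⊃ ¬R) ∨ ((R ⊃ Q) ∨ S)))) ⊃ (((¬R ⊃ ¬R) ∨ ¬¬Q) ⊃ R)): 1 > 0.5, so result = 0.5

0.50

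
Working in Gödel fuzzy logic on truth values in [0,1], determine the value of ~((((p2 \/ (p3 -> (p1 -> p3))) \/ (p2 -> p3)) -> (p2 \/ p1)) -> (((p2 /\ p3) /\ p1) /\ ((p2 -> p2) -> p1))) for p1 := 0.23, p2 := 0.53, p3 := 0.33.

0.00

(p1 -> p3): 0.23 ≤ 0.33, so result = 1
(p3 -> (p1 -> p3)): 0.33 ≤ 1, so result = 1
(p2 \/ (p3 -> (p1 -> p3))) = max(0.53, 1) = 1
(p2 -> p3): 0.53 > 0.33, so result = 0.33
((p2 \/ (p3 -> (p1 -> p3))) \/ (p2 -> p3)) = max(1, 0.33) = 1
(p2 \/ p1) = max(0.53, 0.23) = 0.53
(((p2 \/ (p3 -> (p1 -> p3))) \/ (p2 -> p3)) -> (p2 \/ p1)): 1 > 0.53, so result = 0.53
(p2 /\ p3) = min(0.53, 0.33) = 0.33
((p2 /\ p3) /\ p1) = min(0.33, 0.23) = 0.23
(p2 -> p2): 0.53 ≤ 0.53, so result = 1
((p2 -> p2) -> p1): 1 > 0.23, so result = 0.23
(((p2 /\ p3) /\ p1) /\ ((p2 -> p2) -> p1)) = min(0.23, 0.23) = 0.23
((((p2 \/ (p3 -> (p1 -> p3))) \/ (p2 -> p3)) -> (p2 \/ p1)) -> (((p2 /\ p3) /\ p1) /\ ((p2 -> p2) -> p1))): 0.53 > 0.23, so result = 0.23
~((((p2 \/ (p3 -> (p1 -> p3))) \/ (p2 -> p3)) -> (p2 \/ p1)) -> (((p2 /\ p3) /\ p1) /\ ((p2 -> p2) -> p1))): Gödel ¬ of 0.23 = 0 (operand ≠ 0)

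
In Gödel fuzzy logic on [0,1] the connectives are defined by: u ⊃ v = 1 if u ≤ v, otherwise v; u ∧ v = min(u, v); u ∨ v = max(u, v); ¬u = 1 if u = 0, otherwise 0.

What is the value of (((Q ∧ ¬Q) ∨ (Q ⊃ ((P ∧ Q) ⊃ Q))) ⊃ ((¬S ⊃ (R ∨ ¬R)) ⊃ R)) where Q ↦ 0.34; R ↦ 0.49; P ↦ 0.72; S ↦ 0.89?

0.49

¬Q: Gödel ¬ of 0.34 = 0 (operand ≠ 0)
(Q ∧ ¬Q) = min(0.34, 0) = 0
(P ∧ Q) = min(0.72, 0.34) = 0.34
((P ∧ Q) ⊃ Q): 0.34 ≤ 0.34, so result = 1
(Q ⊃ ((P ∧ Q) ⊃ Q)): 0.34 ≤ 1, so result = 1
((Q ∧ ¬Q) ∨ (Q ⊃ ((P ∧ Q) ⊃ Q))) = max(0, 1) = 1
¬S: Gödel ¬ of 0.89 = 0 (operand ≠ 0)
¬R: Gödel ¬ of 0.49 = 0 (operand ≠ 0)
(R ∨ ¬R) = max(0.49, 0) = 0.49
(¬S ⊃ (R ∨ ¬R)): 0 ≤ 0.49, so result = 1
((¬S ⊃ (R ∨ ¬R)) ⊃ R): 1 > 0.49, so result = 0.49
(((Q ∧ ¬Q) ∨ (Q ⊃ ((P ∧ Q) ⊃ Q))) ⊃ ((¬S ⊃ (R ∨ ¬R)) ⊃ R)): 1 > 0.49, so result = 0.49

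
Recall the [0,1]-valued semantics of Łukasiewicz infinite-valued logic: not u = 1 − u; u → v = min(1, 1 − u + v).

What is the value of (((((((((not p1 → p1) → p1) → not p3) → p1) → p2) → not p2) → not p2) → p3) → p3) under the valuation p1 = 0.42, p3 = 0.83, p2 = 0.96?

1.00

not p1: Łukasiewicz ¬ gives 1 − 0.42 = 0.58
(not p1 → p1): min(1, 1 − 0.58 + 0.42) = 0.84
((not p1 → p1) → p1): min(1, 1 − 0.84 + 0.42) = 0.58
not p3: Łukasiewicz ¬ gives 1 − 0.83 = 0.17
(((not p1 → p1) → p1) → not p3): min(1, 1 − 0.58 + 0.17) = 0.59
((((not p1 → p1) → p1) → not p3) → p1): min(1, 1 − 0.59 + 0.42) = 0.83
(((((not p1 → p1) → p1) → not p3) → p1) → p2): min(1, 1 − 0.83 + 0.96) = 1
not p2: Łukasiewicz ¬ gives 1 − 0.96 = 0.04
((((((not p1 → p1) → p1) → not p3) → p1) → p2) → not p2): min(1, 1 − 1 + 0.04) = 0.04
not p2: Łukasiewicz ¬ gives 1 − 0.96 = 0.04
(((((((not p1 → p1) → p1) → not p3) → p1) → p2) → not p2) → not p2): min(1, 1 − 0.04 + 0.04) = 1
((((((((not p1 → p1) → p1) → not p3) → p1) → p2) → not p2) → not p2) → p3): min(1, 1 − 1 + 0.83) = 0.83
(((((((((not p1 → p1) → p1) → not p3) → p1) → p2) → not p2) → not p2) → p3) → p3): min(1, 1 − 0.83 + 0.83) = 1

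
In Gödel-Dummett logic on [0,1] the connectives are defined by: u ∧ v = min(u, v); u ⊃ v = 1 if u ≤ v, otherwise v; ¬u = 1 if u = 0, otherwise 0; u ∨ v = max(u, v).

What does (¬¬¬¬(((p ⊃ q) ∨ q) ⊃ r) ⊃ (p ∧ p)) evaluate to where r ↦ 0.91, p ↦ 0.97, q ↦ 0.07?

0.97

(p ⊃ q): 0.97 > 0.07, so result = 0.07
((p ⊃ q) ∨ q) = max(0.07, 0.07) = 0.07
(((p ⊃ q) ∨ q) ⊃ r): 0.07 ≤ 0.91, so result = 1
¬(((p ⊃ q) ∨ q) ⊃ r): Gödel ¬ of 1 = 0 (operand ≠ 0)
¬¬(((p ⊃ q) ∨ q) ⊃ r): Gödel ¬ of 0 = 1 (operand is 0)
¬¬¬(((p ⊃ q) ∨ q) ⊃ r): Gödel ¬ of 1 = 0 (operand ≠ 0)
¬¬¬¬(((p ⊃ q) ∨ q) ⊃ r): Gödel ¬ of 0 = 1 (operand is 0)
(p ∧ p) = min(0.97, 0.97) = 0.97
(¬¬¬¬(((p ⊃ q) ∨ q) ⊃ r) ⊃ (p ∧ p)): 1 > 0.97, so result = 0.97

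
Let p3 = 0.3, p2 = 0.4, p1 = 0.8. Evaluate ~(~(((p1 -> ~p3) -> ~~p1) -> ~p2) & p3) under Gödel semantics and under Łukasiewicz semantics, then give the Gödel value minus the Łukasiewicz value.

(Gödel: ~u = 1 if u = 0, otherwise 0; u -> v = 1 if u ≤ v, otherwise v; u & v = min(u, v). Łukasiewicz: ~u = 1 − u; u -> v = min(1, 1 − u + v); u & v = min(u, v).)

Gödel evaluation:
  ~p3: Gödel ¬ of 0.3 = 0 (operand ≠ 0)
  (p1 -> ~p3): 0.8 > 0, so result = 0
  ~p1: Gödel ¬ of 0.8 = 0 (operand ≠ 0)
  ~~p1: Gödel ¬ of 0 = 1 (operand is 0)
  ((p1 -> ~p3) -> ~~p1): 0 ≤ 1, so result = 1
  ~p2: Gödel ¬ of 0.4 = 0 (operand ≠ 0)
  (((p1 -> ~p3) -> ~~p1) -> ~p2): 1 > 0, so result = 0
  ~(((p1 -> ~p3) -> ~~p1) -> ~p2): Gödel ¬ of 0 = 1 (operand is 0)
  (~(((p1 -> ~p3) -> ~~p1) -> ~p2) & p3) = min(1, 0.3) = 0.3
  ~(~(((p1 -> ~p3) -> ~~p1) -> ~p2) & p3): Gödel ¬ of 0.3 = 0 (operand ≠ 0)
  Gödel value = 0
Łukasiewicz evaluation:
  ~p3: Łukasiewicz ¬ gives 1 − 0.3 = 0.7
  (p1 -> ~p3): min(1, 1 − 0.8 + 0.7) = 0.9
  ~p1: Łukasiewicz ¬ gives 1 − 0.8 = 0.2
  ~~p1: Łukasiewicz ¬ gives 1 − 0.2 = 0.8
  ((p1 -> ~p3) -> ~~p1): min(1, 1 − 0.9 + 0.8) = 0.9
  ~p2: Łukasiewicz ¬ gives 1 − 0.4 = 0.6
  (((p1 -> ~p3) -> ~~p1) -> ~p2): min(1, 1 − 0.9 + 0.6) = 0.7
  ~(((p1 -> ~p3) -> ~~p1) -> ~p2): Łukasiewicz ¬ gives 1 − 0.7 = 0.3
  (~(((p1 -> ~p3) -> ~~p1) -> ~p2) & p3) = min(0.3, 0.3) = 0.3
  ~(~(((p1 -> ~p3) -> ~~p1) -> ~p2) & p3): Łukasiewicz ¬ gives 1 − 0.3 = 0.7
  Łukasiewicz value = 0.7
Difference: 0 − 0.7 = -0.70

-0.70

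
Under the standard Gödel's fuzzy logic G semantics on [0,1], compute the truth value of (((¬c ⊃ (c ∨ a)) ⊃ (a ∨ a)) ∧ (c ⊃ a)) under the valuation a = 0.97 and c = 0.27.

0.97

¬c: Gödel ¬ of 0.27 = 0 (operand ≠ 0)
(c ∨ a) = max(0.27, 0.97) = 0.97
(¬c ⊃ (c ∨ a)): 0 ≤ 0.97, so result = 1
(a ∨ a) = max(0.97, 0.97) = 0.97
((¬c ⊃ (c ∨ a)) ⊃ (a ∨ a)): 1 > 0.97, so result = 0.97
(c ⊃ a): 0.27 ≤ 0.97, so result = 1
(((¬c ⊃ (c ∨ a)) ⊃ (a ∨ a)) ∧ (c ⊃ a)) = min(0.97, 1) = 0.97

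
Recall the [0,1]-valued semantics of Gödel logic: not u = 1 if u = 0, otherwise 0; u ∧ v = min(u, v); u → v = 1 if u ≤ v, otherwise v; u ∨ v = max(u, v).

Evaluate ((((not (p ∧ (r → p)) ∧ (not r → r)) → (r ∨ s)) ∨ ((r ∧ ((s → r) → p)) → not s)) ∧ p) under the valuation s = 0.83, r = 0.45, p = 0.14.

(r → p): 0.45 > 0.14, so result = 0.14
(p ∧ (r → p)) = min(0.14, 0.14) = 0.14
not (p ∧ (r → p)): Gödel ¬ of 0.14 = 0 (operand ≠ 0)
not r: Gödel ¬ of 0.45 = 0 (operand ≠ 0)
(not r → r): 0 ≤ 0.45, so result = 1
(not (p ∧ (r → p)) ∧ (not r → r)) = min(0, 1) = 0
(r ∨ s) = max(0.45, 0.83) = 0.83
((not (p ∧ (r → p)) ∧ (not r → r)) → (r ∨ s)): 0 ≤ 0.83, so result = 1
(s → r): 0.83 > 0.45, so result = 0.45
((s → r) → p): 0.45 > 0.14, so result = 0.14
(r ∧ ((s → r) → p)) = min(0.45, 0.14) = 0.14
not s: Gödel ¬ of 0.83 = 0 (operand ≠ 0)
((r ∧ ((s → r) → p)) → not s): 0.14 > 0, so result = 0
(((not (p ∧ (r → p)) ∧ (not r → r)) → (r ∨ s)) ∨ ((r ∧ ((s → r) → p)) → not s)) = max(1, 0) = 1
((((not (p ∧ (r → p)) ∧ (not r → r)) → (r ∨ s)) ∨ ((r ∧ ((s → r) → p)) → not s)) ∧ p) = min(1, 0.14) = 0.14

0.14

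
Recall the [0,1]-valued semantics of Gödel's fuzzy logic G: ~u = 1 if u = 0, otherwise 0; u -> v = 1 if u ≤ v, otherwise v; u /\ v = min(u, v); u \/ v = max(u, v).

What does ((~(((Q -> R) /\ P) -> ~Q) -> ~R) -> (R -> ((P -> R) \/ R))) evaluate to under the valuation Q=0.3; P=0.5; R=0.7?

1.00

(Q -> R): 0.3 ≤ 0.7, so result = 1
((Q -> R) /\ P) = min(1, 0.5) = 0.5
~Q: Gödel ¬ of 0.3 = 0 (operand ≠ 0)
(((Q -> R) /\ P) -> ~Q): 0.5 > 0, so result = 0
~(((Q -> R) /\ P) -> ~Q): Gödel ¬ of 0 = 1 (operand is 0)
~R: Gödel ¬ of 0.7 = 0 (operand ≠ 0)
(~(((Q -> R) /\ P) -> ~Q) -> ~R): 1 > 0, so result = 0
(P -> R): 0.5 ≤ 0.7, so result = 1
((P -> R) \/ R) = max(1, 0.7) = 1
(R -> ((P -> R) \/ R)): 0.7 ≤ 1, so result = 1
((~(((Q -> R) /\ P) -> ~Q) -> ~R) -> (R -> ((P -> R) \/ R))): 0 ≤ 1, so result = 1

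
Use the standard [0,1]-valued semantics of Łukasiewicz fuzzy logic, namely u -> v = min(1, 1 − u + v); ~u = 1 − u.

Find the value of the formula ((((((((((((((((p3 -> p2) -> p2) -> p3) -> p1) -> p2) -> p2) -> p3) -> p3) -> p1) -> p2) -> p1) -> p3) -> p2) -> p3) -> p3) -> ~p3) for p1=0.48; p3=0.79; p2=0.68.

(p3 -> p2): min(1, 1 − 0.79 + 0.68) = 0.89
((p3 -> p2) -> p2): min(1, 1 − 0.89 + 0.68) = 0.79
(((p3 -> p2) -> p2) -> p3): min(1, 1 − 0.79 + 0.79) = 1
((((p3 -> p2) -> p2) -> p3) -> p1): min(1, 1 − 1 + 0.48) = 0.48
(((((p3 -> p2) -> p2) -> p3) -> p1) -> p2): min(1, 1 − 0.48 + 0.68) = 1
((((((p3 -> p2) -> p2) -> p3) -> p1) -> p2) -> p2): min(1, 1 − 1 + 0.68) = 0.68
(((((((p3 -> p2) -> p2) -> p3) -> p1) -> p2) -> p2) -> p3): min(1, 1 − 0.68 + 0.79) = 1
((((((((p3 -> p2) -> p2) -> p3) -> p1) -> p2) -> p2) -> p3) -> p3): min(1, 1 − 1 + 0.79) = 0.79
(((((((((p3 -> p2) -> p2) -> p3) -> p1) -> p2) -> p2) -> p3) -> p3) -> p1): min(1, 1 − 0.79 + 0.48) = 0.69
((((((((((p3 -> p2) -> p2) -> p3) -> p1) -> p2) -> p2) -> p3) -> p3) -> p1) -> p2): min(1, 1 − 0.69 + 0.68) = 0.99
(((((((((((p3 -> p2) -> p2) -> p3) -> p1) -> p2) -> p2) -> p3) -> p3) -> p1) -> p2) -> p1): min(1, 1 − 0.99 + 0.48) = 0.49
((((((((((((p3 -> p2) -> p2) -> p3) -> p1) -> p2) -> p2) -> p3) -> p3) -> p1) -> p2) -> p1) -> p3): min(1, 1 − 0.49 + 0.79) = 1
(((((((((((((p3 -> p2) -> p2) -> p3) -> p1) -> p2) -> p2) -> p3) -> p3) -> p1) -> p2) -> p1) -> p3) -> p2): min(1, 1 − 1 + 0.68) = 0.68
((((((((((((((p3 -> p2) -> p2) -> p3) -> p1) -> p2) -> p2) -> p3) -> p3) -> p1) -> p2) -> p1) -> p3) -> p2) -> p3): min(1, 1 − 0.68 + 0.79) = 1
(((((((((((((((p3 -> p2) -> p2) -> p3) -> p1) -> p2) -> p2) -> p3) -> p3) -> p1) -> p2) -> p1) -> p3) -> p2) -> p3) -> p3): min(1, 1 − 1 + 0.79) = 0.79
~p3: Łukasiewicz ¬ gives 1 − 0.79 = 0.21
((((((((((((((((p3 -> p2) -> p2) -> p3) -> p1) -> p2) -> p2) -> p3) -> p3) -> p1) -> p2) -> p1) -> p3) -> p2) -> p3) -> p3) -> ~p3): min(1, 1 − 0.79 + 0.21) = 0.42

0.42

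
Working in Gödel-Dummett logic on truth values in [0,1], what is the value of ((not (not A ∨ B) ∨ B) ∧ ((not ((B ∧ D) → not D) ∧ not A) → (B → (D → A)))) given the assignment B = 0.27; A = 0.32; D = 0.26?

0.27

not A: Gödel ¬ of 0.32 = 0 (operand ≠ 0)
(not A ∨ B) = max(0, 0.27) = 0.27
not (not A ∨ B): Gödel ¬ of 0.27 = 0 (operand ≠ 0)
(not (not A ∨ B) ∨ B) = max(0, 0.27) = 0.27
(B ∧ D) = min(0.27, 0.26) = 0.26
not D: Gödel ¬ of 0.26 = 0 (operand ≠ 0)
((B ∧ D) → not D): 0.26 > 0, so result = 0
not ((B ∧ D) → not D): Gödel ¬ of 0 = 1 (operand is 0)
not A: Gödel ¬ of 0.32 = 0 (operand ≠ 0)
(not ((B ∧ D) → not D) ∧ not A) = min(1, 0) = 0
(D → A): 0.26 ≤ 0.32, so result = 1
(B → (D → A)): 0.27 ≤ 1, so result = 1
((not ((B ∧ D) → not D) ∧ not A) → (B → (D → A))): 0 ≤ 1, so result = 1
((not (not A ∨ B) ∨ B) ∧ ((not ((B ∧ D) → not D) ∧ not A) → (B → (D → A)))) = min(0.27, 1) = 0.27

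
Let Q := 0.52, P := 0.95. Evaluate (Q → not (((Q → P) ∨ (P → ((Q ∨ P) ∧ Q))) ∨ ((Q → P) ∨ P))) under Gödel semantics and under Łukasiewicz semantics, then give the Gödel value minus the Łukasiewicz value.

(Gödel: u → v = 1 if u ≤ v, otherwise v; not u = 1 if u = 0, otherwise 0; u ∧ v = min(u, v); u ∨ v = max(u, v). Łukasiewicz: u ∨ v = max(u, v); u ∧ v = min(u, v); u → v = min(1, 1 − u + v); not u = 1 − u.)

-0.48

Gödel evaluation:
  (Q → P): 0.52 ≤ 0.95, so result = 1
  (Q ∨ P) = max(0.52, 0.95) = 0.95
  ((Q ∨ P) ∧ Q) = min(0.95, 0.52) = 0.52
  (P → ((Q ∨ P) ∧ Q)): 0.95 > 0.52, so result = 0.52
  ((Q → P) ∨ (P → ((Q ∨ P) ∧ Q))) = max(1, 0.52) = 1
  (Q → P): 0.52 ≤ 0.95, so result = 1
  ((Q → P) ∨ P) = max(1, 0.95) = 1
  (((Q → P) ∨ (P → ((Q ∨ P) ∧ Q))) ∨ ((Q → P) ∨ P)) = max(1, 1) = 1
  not (((Q → P) ∨ (P → ((Q ∨ P) ∧ Q))) ∨ ((Q → P) ∨ P)): Gödel ¬ of 1 = 0 (operand ≠ 0)
  (Q → not (((Q → P) ∨ (P → ((Q ∨ P) ∧ Q))) ∨ ((Q → P) ∨ P))): 0.52 > 0, so result = 0
  Gödel value = 0
Łukasiewicz evaluation:
  (Q → P): min(1, 1 − 0.52 + 0.95) = 1
  (Q ∨ P) = max(0.52, 0.95) = 0.95
  ((Q ∨ P) ∧ Q) = min(0.95, 0.52) = 0.52
  (P → ((Q ∨ P) ∧ Q)): min(1, 1 − 0.95 + 0.52) = 0.57
  ((Q → P) ∨ (P → ((Q ∨ P) ∧ Q))) = max(1, 0.57) = 1
  (Q → P): min(1, 1 − 0.52 + 0.95) = 1
  ((Q → P) ∨ P) = max(1, 0.95) = 1
  (((Q → P) ∨ (P → ((Q ∨ P) ∧ Q))) ∨ ((Q → P) ∨ P)) = max(1, 1) = 1
  not (((Q → P) ∨ (P → ((Q ∨ P) ∧ Q))) ∨ ((Q → P) ∨ P)): Łukasiewicz ¬ gives 1 − 1 = 0
  (Q → not (((Q → P) ∨ (P → ((Q ∨ P) ∧ Q))) ∨ ((Q → P) ∨ P))): min(1, 1 − 0.52 + 0) = 0.48
  Łukasiewicz value = 0.48
Difference: 0 − 0.48 = -0.48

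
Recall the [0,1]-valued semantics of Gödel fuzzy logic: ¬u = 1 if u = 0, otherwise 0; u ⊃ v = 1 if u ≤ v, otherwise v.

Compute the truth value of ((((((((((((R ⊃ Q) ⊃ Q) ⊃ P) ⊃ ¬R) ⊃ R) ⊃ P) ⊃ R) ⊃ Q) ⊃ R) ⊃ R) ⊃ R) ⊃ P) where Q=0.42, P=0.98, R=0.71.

0.98

(R ⊃ Q): 0.71 > 0.42, so result = 0.42
((R ⊃ Q) ⊃ Q): 0.42 ≤ 0.42, so result = 1
(((R ⊃ Q) ⊃ Q) ⊃ P): 1 > 0.98, so result = 0.98
¬R: Gödel ¬ of 0.71 = 0 (operand ≠ 0)
((((R ⊃ Q) ⊃ Q) ⊃ P) ⊃ ¬R): 0.98 > 0, so result = 0
(((((R ⊃ Q) ⊃ Q) ⊃ P) ⊃ ¬R) ⊃ R): 0 ≤ 0.71, so result = 1
((((((R ⊃ Q) ⊃ Q) ⊃ P) ⊃ ¬R) ⊃ R) ⊃ P): 1 > 0.98, so result = 0.98
(((((((R ⊃ Q) ⊃ Q) ⊃ P) ⊃ ¬R) ⊃ R) ⊃ P) ⊃ R): 0.98 > 0.71, so result = 0.71
((((((((R ⊃ Q) ⊃ Q) ⊃ P) ⊃ ¬R) ⊃ R) ⊃ P) ⊃ R) ⊃ Q): 0.71 > 0.42, so result = 0.42
(((((((((R ⊃ Q) ⊃ Q) ⊃ P) ⊃ ¬R) ⊃ R) ⊃ P) ⊃ R) ⊃ Q) ⊃ R): 0.42 ≤ 0.71, so result = 1
((((((((((R ⊃ Q) ⊃ Q) ⊃ P) ⊃ ¬R) ⊃ R) ⊃ P) ⊃ R) ⊃ Q) ⊃ R) ⊃ R): 1 > 0.71, so result = 0.71
(((((((((((R ⊃ Q) ⊃ Q) ⊃ P) ⊃ ¬R) ⊃ R) ⊃ P) ⊃ R) ⊃ Q) ⊃ R) ⊃ R) ⊃ R): 0.71 ≤ 0.71, so result = 1
((((((((((((R ⊃ Q) ⊃ Q) ⊃ P) ⊃ ¬R) ⊃ R) ⊃ P) ⊃ R) ⊃ Q) ⊃ R) ⊃ R) ⊃ R) ⊃ P): 1 > 0.98, so result = 0.98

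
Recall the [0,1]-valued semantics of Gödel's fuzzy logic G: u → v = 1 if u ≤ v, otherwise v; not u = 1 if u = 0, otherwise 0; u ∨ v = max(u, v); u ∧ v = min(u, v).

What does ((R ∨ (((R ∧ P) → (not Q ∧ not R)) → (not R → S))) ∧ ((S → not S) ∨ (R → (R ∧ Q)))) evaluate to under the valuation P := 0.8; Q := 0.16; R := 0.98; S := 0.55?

0.16

(R ∧ P) = min(0.98, 0.8) = 0.8
not Q: Gödel ¬ of 0.16 = 0 (operand ≠ 0)
not R: Gödel ¬ of 0.98 = 0 (operand ≠ 0)
(not Q ∧ not R) = min(0, 0) = 0
((R ∧ P) → (not Q ∧ not R)): 0.8 > 0, so result = 0
not R: Gödel ¬ of 0.98 = 0 (operand ≠ 0)
(not R → S): 0 ≤ 0.55, so result = 1
(((R ∧ P) → (not Q ∧ not R)) → (not R → S)): 0 ≤ 1, so result = 1
(R ∨ (((R ∧ P) → (not Q ∧ not R)) → (not R → S))) = max(0.98, 1) = 1
not S: Gödel ¬ of 0.55 = 0 (operand ≠ 0)
(S → not S): 0.55 > 0, so result = 0
(R ∧ Q) = min(0.98, 0.16) = 0.16
(R → (R ∧ Q)): 0.98 > 0.16, so result = 0.16
((S → not S) ∨ (R → (R ∧ Q))) = max(0, 0.16) = 0.16
((R ∨ (((R ∧ P) → (not Q ∧ not R)) → (not R → S))) ∧ ((S → not S) ∨ (R → (R ∧ Q)))) = min(1, 0.16) = 0.16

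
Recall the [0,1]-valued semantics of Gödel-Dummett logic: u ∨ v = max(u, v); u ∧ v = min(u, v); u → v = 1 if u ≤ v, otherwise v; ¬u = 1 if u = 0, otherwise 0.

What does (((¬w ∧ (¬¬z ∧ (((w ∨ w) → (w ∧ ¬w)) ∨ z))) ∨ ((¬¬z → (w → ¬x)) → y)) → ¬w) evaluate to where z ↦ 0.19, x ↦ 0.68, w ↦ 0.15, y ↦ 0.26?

0.00

¬w: Gödel ¬ of 0.15 = 0 (operand ≠ 0)
¬z: Gödel ¬ of 0.19 = 0 (operand ≠ 0)
¬¬z: Gödel ¬ of 0 = 1 (operand is 0)
(w ∨ w) = max(0.15, 0.15) = 0.15
¬w: Gödel ¬ of 0.15 = 0 (operand ≠ 0)
(w ∧ ¬w) = min(0.15, 0) = 0
((w ∨ w) → (w ∧ ¬w)): 0.15 > 0, so result = 0
(((w ∨ w) → (w ∧ ¬w)) ∨ z) = max(0, 0.19) = 0.19
(¬¬z ∧ (((w ∨ w) → (w ∧ ¬w)) ∨ z)) = min(1, 0.19) = 0.19
(¬w ∧ (¬¬z ∧ (((w ∨ w) → (w ∧ ¬w)) ∨ z))) = min(0, 0.19) = 0
¬z: Gödel ¬ of 0.19 = 0 (operand ≠ 0)
¬¬z: Gödel ¬ of 0 = 1 (operand is 0)
¬x: Gödel ¬ of 0.68 = 0 (operand ≠ 0)
(w → ¬x): 0.15 > 0, so result = 0
(¬¬z → (w → ¬x)): 1 > 0, so result = 0
((¬¬z → (w → ¬x)) → y): 0 ≤ 0.26, so result = 1
((¬w ∧ (¬¬z ∧ (((w ∨ w) → (w ∧ ¬w)) ∨ z))) ∨ ((¬¬z → (w → ¬x)) → y)) = max(0, 1) = 1
¬w: Gödel ¬ of 0.15 = 0 (operand ≠ 0)
(((¬w ∧ (¬¬z ∧ (((w ∨ w) → (w ∧ ¬w)) ∨ z))) ∨ ((¬¬z → (w → ¬x)) → y)) → ¬w): 1 > 0, so result = 0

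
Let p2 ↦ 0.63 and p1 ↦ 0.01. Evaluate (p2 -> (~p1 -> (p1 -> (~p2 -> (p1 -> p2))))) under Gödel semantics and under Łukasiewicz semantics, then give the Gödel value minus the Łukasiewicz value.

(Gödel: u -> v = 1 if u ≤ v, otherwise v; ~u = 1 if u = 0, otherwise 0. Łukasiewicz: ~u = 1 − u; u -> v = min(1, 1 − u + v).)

0.00

Gödel evaluation:
  ~p1: Gödel ¬ of 0.01 = 0 (operand ≠ 0)
  ~p2: Gödel ¬ of 0.63 = 0 (operand ≠ 0)
  (p1 -> p2): 0.01 ≤ 0.63, so result = 1
  (~p2 -> (p1 -> p2)): 0 ≤ 1, so result = 1
  (p1 -> (~p2 -> (p1 -> p2))): 0.01 ≤ 1, so result = 1
  (~p1 -> (p1 -> (~p2 -> (p1 -> p2)))): 0 ≤ 1, so result = 1
  (p2 -> (~p1 -> (p1 -> (~p2 -> (p1 -> p2))))): 0.63 ≤ 1, so result = 1
  Gödel value = 1
Łukasiewicz evaluation:
  ~p1: Łukasiewicz ¬ gives 1 − 0.01 = 0.99
  ~p2: Łukasiewicz ¬ gives 1 − 0.63 = 0.37
  (p1 -> p2): min(1, 1 − 0.01 + 0.63) = 1
  (~p2 -> (p1 -> p2)): min(1, 1 − 0.37 + 1) = 1
  (p1 -> (~p2 -> (p1 -> p2))): min(1, 1 − 0.01 + 1) = 1
  (~p1 -> (p1 -> (~p2 -> (p1 -> p2)))): min(1, 1 − 0.99 + 1) = 1
  (p2 -> (~p1 -> (p1 -> (~p2 -> (p1 -> p2))))): min(1, 1 − 0.63 + 1) = 1
  Łukasiewicz value = 1
Difference: 1 − 1 = 0.00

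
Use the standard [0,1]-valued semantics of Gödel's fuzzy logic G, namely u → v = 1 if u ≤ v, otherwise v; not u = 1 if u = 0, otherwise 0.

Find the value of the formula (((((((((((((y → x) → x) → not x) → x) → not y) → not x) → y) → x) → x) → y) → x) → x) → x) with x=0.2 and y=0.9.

(y → x): 0.9 > 0.2, so result = 0.2
((y → x) → x): 0.2 ≤ 0.2, so result = 1
not x: Gödel ¬ of 0.2 = 0 (operand ≠ 0)
(((y → x) → x) → not x): 1 > 0, so result = 0
((((y → x) → x) → not x) → x): 0 ≤ 0.2, so result = 1
not y: Gödel ¬ of 0.9 = 0 (operand ≠ 0)
(((((y → x) → x) → not x) → x) → not y): 1 > 0, so result = 0
not x: Gödel ¬ of 0.2 = 0 (operand ≠ 0)
((((((y → x) → x) → not x) → x) → not y) → not x): 0 ≤ 0, so result = 1
(((((((y → x) → x) → not x) → x) → not y) → not x) → y): 1 > 0.9, so result = 0.9
((((((((y → x) → x) → not x) → x) → not y) → not x) → y) → x): 0.9 > 0.2, so result = 0.2
(((((((((y → x) → x) → not x) → x) → not y) → not x) → y) → x) → x): 0.2 ≤ 0.2, so result = 1
((((((((((y → x) → x) → not x) → x) → not y) → not x) → y) → x) → x) → y): 1 > 0.9, so result = 0.9
(((((((((((y → x) → x) → not x) → x) → not y) → not x) → y) → x) → x) → y) → x): 0.9 > 0.2, so result = 0.2
((((((((((((y → x) → x) → not x) → x) → not y) → not x) → y) → x) → x) → y) → x) → x): 0.2 ≤ 0.2, so result = 1
(((((((((((((y → x) → x) → not x) → x) → not y) → not x) → y) → x) → x) → y) → x) → x) → x): 1 > 0.2, so result = 0.2

0.20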